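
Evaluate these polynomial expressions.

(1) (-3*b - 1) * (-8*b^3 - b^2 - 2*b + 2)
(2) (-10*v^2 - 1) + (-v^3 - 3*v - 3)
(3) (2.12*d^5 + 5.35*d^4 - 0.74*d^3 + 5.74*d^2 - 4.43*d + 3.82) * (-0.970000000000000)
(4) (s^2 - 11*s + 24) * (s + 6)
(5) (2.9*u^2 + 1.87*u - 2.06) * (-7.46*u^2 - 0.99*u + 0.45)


(1) = 24*b^4 + 11*b^3 + 7*b^2 - 4*b - 2
(2) = -v^3 - 10*v^2 - 3*v - 4
(3) = -2.0564*d^5 - 5.1895*d^4 + 0.7178*d^3 - 5.5678*d^2 + 4.2971*d - 3.7054
(4) = s^3 - 5*s^2 - 42*s + 144
(5) = -21.634*u^4 - 16.8212*u^3 + 14.8213*u^2 + 2.8809*u - 0.927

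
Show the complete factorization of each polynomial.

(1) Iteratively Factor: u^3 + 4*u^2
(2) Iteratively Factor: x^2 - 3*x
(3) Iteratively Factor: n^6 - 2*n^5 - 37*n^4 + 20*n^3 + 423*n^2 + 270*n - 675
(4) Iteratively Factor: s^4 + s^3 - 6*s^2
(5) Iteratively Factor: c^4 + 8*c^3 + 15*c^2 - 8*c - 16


(1) = (u)*(u^2 + 4*u) = u^2*(u + 4)
(2) = (x - 3)*(x)
(3) = (n + 3)*(n^5 - 5*n^4 - 22*n^3 + 86*n^2 + 165*n - 225) = (n + 3)^2*(n^4 - 8*n^3 + 2*n^2 + 80*n - 75) = (n - 5)*(n + 3)^2*(n^3 - 3*n^2 - 13*n + 15) = (n - 5)^2*(n + 3)^2*(n^2 + 2*n - 3) = (n - 5)^2*(n + 3)^3*(n - 1)
(4) = (s + 3)*(s^3 - 2*s^2) = s*(s + 3)*(s^2 - 2*s) = s*(s - 2)*(s + 3)*(s)
(5) = (c + 4)*(c^3 + 4*c^2 - c - 4) = (c + 1)*(c + 4)*(c^2 + 3*c - 4) = (c - 1)*(c + 1)*(c + 4)*(c + 4)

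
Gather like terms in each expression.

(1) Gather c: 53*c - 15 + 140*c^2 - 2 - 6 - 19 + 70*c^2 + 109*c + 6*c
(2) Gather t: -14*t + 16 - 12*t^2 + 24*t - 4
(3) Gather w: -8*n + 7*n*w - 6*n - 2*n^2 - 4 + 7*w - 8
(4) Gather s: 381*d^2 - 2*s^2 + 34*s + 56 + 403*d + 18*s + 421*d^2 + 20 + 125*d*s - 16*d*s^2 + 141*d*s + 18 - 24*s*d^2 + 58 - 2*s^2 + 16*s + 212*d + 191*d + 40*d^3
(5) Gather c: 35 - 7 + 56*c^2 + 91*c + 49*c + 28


(1) = 210*c^2 + 168*c - 42
(2) = -12*t^2 + 10*t + 12
(3) = -2*n^2 - 14*n + w*(7*n + 7) - 12
(4) = 40*d^3 + 802*d^2 + 806*d + s^2*(-16*d - 4) + s*(-24*d^2 + 266*d + 68) + 152
(5) = 56*c^2 + 140*c + 56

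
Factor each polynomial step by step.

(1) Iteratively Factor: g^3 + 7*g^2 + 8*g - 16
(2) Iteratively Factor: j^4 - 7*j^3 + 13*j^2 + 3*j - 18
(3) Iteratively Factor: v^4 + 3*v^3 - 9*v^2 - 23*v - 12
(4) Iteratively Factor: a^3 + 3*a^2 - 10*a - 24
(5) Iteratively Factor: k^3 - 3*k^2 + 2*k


(1) = (g + 4)*(g^2 + 3*g - 4) = (g + 4)^2*(g - 1)
(2) = (j + 1)*(j^3 - 8*j^2 + 21*j - 18) = (j - 2)*(j + 1)*(j^2 - 6*j + 9) = (j - 3)*(j - 2)*(j + 1)*(j - 3)
(3) = (v + 4)*(v^3 - v^2 - 5*v - 3) = (v - 3)*(v + 4)*(v^2 + 2*v + 1) = (v - 3)*(v + 1)*(v + 4)*(v + 1)
(4) = (a + 2)*(a^2 + a - 12) = (a + 2)*(a + 4)*(a - 3)
(5) = (k - 1)*(k^2 - 2*k) = k*(k - 1)*(k - 2)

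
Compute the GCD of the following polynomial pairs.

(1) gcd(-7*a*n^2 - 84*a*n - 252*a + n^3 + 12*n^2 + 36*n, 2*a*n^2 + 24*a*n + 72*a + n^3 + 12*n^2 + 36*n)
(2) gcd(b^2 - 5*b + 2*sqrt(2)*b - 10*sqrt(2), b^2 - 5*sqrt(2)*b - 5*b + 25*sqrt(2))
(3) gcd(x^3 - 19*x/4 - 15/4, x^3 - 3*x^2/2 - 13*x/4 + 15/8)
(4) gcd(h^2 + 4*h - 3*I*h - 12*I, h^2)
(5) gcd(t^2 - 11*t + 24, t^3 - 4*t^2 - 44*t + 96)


(1) = gcd((-7*a + n)*(n + 6)^2, (2*a + n)*(n + 6)^2) = n^2 + 12*n + 36
(2) = gcd((b - 5)*(b + 2*sqrt(2)), (b - 5)*(b - 5*sqrt(2))) = b - 5
(3) = gcd((x - 5/2)*(x + 1)*(x + 3/2), (x - 5/2)*(x - 1/2)*(x + 3/2)) = x^2 - x - 15/4
(4) = gcd((h + 4)*(h - 3*I), h^2) = 1
(5) = gcd((t - 8)*(t - 3), (t - 8)*(t - 2)*(t + 6)) = t - 8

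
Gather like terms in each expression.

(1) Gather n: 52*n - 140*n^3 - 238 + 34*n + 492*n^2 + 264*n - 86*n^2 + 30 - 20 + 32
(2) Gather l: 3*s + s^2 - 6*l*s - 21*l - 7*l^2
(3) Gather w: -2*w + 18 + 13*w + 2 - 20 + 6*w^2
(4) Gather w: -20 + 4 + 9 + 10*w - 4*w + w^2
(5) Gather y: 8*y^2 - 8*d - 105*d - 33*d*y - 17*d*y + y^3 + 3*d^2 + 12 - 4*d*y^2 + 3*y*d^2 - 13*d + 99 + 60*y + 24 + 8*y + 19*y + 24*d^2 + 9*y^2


(1) = -140*n^3 + 406*n^2 + 350*n - 196
(2) = -7*l^2 + l*(-6*s - 21) + s^2 + 3*s
(3) = 6*w^2 + 11*w
(4) = w^2 + 6*w - 7
(5) = 27*d^2 - 126*d + y^3 + y^2*(17 - 4*d) + y*(3*d^2 - 50*d + 87) + 135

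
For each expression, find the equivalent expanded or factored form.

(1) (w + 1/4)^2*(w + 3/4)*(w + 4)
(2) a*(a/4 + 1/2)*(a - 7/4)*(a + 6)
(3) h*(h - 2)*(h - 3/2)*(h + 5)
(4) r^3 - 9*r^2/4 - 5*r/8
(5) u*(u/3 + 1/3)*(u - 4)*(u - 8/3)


(1) = w^4 + 21*w^3/4 + 87*w^2/16 + 115*w/64 + 3/16
(2) = a^4/4 + 25*a^3/16 - a^2/2 - 21*a/4
(3) = h^4 + 3*h^3/2 - 29*h^2/2 + 15*h
(4) = r*(r - 5/2)*(r + 1/4)
(5) = u^4/3 - 17*u^3/9 + 4*u^2/3 + 32*u/9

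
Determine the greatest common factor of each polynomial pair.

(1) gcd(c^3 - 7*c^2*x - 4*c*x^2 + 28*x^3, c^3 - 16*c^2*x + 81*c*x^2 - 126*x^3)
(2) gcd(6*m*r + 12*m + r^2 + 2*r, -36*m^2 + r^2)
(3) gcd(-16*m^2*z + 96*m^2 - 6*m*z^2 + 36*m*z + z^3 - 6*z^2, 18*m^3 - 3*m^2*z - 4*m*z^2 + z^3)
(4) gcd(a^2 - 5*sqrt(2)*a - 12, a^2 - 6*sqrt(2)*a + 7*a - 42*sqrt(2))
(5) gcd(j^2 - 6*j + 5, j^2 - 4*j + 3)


(1) = -c + 7*x
(2) = gcd((6*m + r)*(r + 2), (-6*m + r)*(6*m + r)) = 6*m + r
(3) = gcd((-8*m + z)*(2*m + z)*(z - 6), (-3*m + z)^2*(2*m + z)) = 2*m + z
(4) = a - 6*sqrt(2)
(5) = j - 1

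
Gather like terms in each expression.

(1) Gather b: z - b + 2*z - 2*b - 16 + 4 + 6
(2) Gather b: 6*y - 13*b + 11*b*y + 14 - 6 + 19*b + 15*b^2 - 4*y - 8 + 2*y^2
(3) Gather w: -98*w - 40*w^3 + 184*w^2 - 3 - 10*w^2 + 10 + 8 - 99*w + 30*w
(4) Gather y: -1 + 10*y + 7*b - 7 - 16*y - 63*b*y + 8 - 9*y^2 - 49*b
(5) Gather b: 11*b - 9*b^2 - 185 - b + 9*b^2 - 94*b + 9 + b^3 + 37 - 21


(1) = -3*b + 3*z - 6
(2) = 15*b^2 + b*(11*y + 6) + 2*y^2 + 2*y
(3) = -40*w^3 + 174*w^2 - 167*w + 15
(4) = -42*b - 9*y^2 + y*(-63*b - 6)
(5) = b^3 - 84*b - 160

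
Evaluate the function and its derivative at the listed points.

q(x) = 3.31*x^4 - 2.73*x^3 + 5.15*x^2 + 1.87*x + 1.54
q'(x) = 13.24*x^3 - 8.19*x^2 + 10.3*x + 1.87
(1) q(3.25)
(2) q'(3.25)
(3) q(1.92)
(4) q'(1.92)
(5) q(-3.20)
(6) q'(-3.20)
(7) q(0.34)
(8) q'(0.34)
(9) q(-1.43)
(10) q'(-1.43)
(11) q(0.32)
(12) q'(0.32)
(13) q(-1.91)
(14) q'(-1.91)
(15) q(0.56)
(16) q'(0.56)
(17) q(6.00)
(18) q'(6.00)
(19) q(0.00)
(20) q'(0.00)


(1) = 337.58
(2) = 403.34
(3) = 49.77
(4) = 85.17
(5) = 484.83
(6) = -548.80
(7) = 2.71
(8) = 4.95
(9) = 31.22
(10) = -68.32
(11) = 2.61
(12) = 4.76
(13) = 79.83
(14) = -139.94
(15) = 4.05
(16) = 7.39
(17) = 3898.24
(18) = 2628.67
(19) = 1.54
(20) = 1.87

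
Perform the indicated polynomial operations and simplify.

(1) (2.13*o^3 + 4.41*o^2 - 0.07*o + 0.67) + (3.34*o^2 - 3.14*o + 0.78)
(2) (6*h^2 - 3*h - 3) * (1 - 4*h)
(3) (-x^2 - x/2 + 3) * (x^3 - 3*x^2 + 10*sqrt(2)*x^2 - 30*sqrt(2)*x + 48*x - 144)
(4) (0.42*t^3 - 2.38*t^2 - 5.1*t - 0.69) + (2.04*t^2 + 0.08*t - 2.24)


(1) = 2.13*o^3 + 7.75*o^2 - 3.21*o + 1.45
(2) = -24*h^3 + 18*h^2 + 9*h - 3
(3) = -x^5 - 10*sqrt(2)*x^4 + 5*x^4/2 - 87*x^3/2 + 25*sqrt(2)*x^3 + 45*sqrt(2)*x^2 + 111*x^2 - 90*sqrt(2)*x + 216*x - 432
(4) = 0.42*t^3 - 0.34*t^2 - 5.02*t - 2.93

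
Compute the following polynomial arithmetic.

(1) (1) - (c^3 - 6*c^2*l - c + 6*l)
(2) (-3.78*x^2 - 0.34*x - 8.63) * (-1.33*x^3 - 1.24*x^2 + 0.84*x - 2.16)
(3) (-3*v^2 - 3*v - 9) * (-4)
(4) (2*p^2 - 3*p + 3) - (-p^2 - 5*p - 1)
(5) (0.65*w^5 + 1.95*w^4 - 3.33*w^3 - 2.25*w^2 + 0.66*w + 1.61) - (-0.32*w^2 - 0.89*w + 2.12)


(1) = -c^3 + 6*c^2*l + c - 6*l + 1
(2) = 5.0274*x^5 + 5.1394*x^4 + 8.7243*x^3 + 18.5804*x^2 - 6.5148*x + 18.6408
(3) = 12*v^2 + 12*v + 36
(4) = 3*p^2 + 2*p + 4
(5) = 0.65*w^5 + 1.95*w^4 - 3.33*w^3 - 1.93*w^2 + 1.55*w - 0.51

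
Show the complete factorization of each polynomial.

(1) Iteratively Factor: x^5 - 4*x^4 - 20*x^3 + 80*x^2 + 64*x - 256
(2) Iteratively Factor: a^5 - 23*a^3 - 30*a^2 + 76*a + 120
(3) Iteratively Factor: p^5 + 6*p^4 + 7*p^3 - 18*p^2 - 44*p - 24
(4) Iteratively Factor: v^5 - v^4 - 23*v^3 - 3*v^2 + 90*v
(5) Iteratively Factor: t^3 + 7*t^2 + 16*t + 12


(1) = (x + 4)*(x^4 - 8*x^3 + 12*x^2 + 32*x - 64) = (x + 2)*(x + 4)*(x^3 - 10*x^2 + 32*x - 32) = (x - 4)*(x + 2)*(x + 4)*(x^2 - 6*x + 8) = (x - 4)*(x - 2)*(x + 2)*(x + 4)*(x - 4)
(2) = (a + 2)*(a^4 - 2*a^3 - 19*a^2 + 8*a + 60) = (a - 5)*(a + 2)*(a^3 + 3*a^2 - 4*a - 12) = (a - 5)*(a + 2)^2*(a^2 + a - 6) = (a - 5)*(a + 2)^2*(a + 3)*(a - 2)
(3) = (p + 1)*(p^4 + 5*p^3 + 2*p^2 - 20*p - 24) = (p - 2)*(p + 1)*(p^3 + 7*p^2 + 16*p + 12) = (p - 2)*(p + 1)*(p + 3)*(p^2 + 4*p + 4) = (p - 2)*(p + 1)*(p + 2)*(p + 3)*(p + 2)
(4) = (v)*(v^4 - v^3 - 23*v^2 - 3*v + 90) = v*(v + 3)*(v^3 - 4*v^2 - 11*v + 30) = v*(v - 5)*(v + 3)*(v^2 + v - 6) = v*(v - 5)*(v + 3)^2*(v - 2)
(5) = (t + 3)*(t^2 + 4*t + 4) = (t + 2)*(t + 3)*(t + 2)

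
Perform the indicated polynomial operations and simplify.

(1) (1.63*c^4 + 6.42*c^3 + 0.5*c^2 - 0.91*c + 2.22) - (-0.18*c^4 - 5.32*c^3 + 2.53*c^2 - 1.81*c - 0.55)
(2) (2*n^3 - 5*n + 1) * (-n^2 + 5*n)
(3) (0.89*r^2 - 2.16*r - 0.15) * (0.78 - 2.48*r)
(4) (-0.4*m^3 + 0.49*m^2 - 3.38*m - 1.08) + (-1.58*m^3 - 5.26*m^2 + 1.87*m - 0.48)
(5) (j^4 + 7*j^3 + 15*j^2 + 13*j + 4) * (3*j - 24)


(1) = 1.81*c^4 + 11.74*c^3 - 2.03*c^2 + 0.9*c + 2.77
(2) = -2*n^5 + 10*n^4 + 5*n^3 - 26*n^2 + 5*n
(3) = -2.2072*r^3 + 6.051*r^2 - 1.3128*r - 0.117
(4) = -1.98*m^3 - 4.77*m^2 - 1.51*m - 1.56
(5) = 3*j^5 - 3*j^4 - 123*j^3 - 321*j^2 - 300*j - 96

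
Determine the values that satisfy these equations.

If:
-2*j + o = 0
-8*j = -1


Then:
j = 1/8
o = 1/4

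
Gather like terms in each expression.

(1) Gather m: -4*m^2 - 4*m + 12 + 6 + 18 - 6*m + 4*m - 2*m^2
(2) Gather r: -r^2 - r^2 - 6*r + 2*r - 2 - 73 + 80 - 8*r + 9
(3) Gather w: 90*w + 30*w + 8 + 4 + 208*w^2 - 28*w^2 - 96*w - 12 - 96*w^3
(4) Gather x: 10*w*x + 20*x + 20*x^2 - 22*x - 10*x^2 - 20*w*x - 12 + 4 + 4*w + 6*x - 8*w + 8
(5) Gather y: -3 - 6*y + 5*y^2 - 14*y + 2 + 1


(1) = -6*m^2 - 6*m + 36
(2) = -2*r^2 - 12*r + 14
(3) = -96*w^3 + 180*w^2 + 24*w
(4) = -4*w + 10*x^2 + x*(4 - 10*w)
(5) = 5*y^2 - 20*y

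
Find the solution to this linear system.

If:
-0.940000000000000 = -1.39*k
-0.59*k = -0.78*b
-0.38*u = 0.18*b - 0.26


Then:
b = 0.51
k = 0.68
u = 0.44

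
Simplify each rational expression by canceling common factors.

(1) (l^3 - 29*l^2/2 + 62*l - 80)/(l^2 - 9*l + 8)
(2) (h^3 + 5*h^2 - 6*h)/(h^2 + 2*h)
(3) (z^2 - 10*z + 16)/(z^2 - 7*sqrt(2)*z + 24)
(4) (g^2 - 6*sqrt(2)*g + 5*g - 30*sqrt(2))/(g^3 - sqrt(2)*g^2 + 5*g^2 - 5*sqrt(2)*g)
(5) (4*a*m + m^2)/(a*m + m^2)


(1) = (2*l^2 - 13*l + 20)/(2*l - 2)
(2) = (h^2 + 5*h - 6)/(h + 2)
(3) = (z^2 - 10*z + 16)/(z^2 - 7*sqrt(2)*z + 24)
(4) = (g - 6*sqrt(2))/(g^2 - sqrt(2)*g)
(5) = (4*a + m)/(a + m)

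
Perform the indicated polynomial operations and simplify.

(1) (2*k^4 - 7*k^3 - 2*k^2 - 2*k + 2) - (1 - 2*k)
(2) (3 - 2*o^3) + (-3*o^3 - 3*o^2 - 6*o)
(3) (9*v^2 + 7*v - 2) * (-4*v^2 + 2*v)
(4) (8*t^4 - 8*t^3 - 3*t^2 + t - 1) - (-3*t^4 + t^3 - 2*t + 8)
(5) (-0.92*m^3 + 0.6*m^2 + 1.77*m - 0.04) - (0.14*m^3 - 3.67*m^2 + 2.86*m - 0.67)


(1) = 2*k^4 - 7*k^3 - 2*k^2 + 1
(2) = -5*o^3 - 3*o^2 - 6*o + 3
(3) = -36*v^4 - 10*v^3 + 22*v^2 - 4*v
(4) = 11*t^4 - 9*t^3 - 3*t^2 + 3*t - 9
(5) = -1.06*m^3 + 4.27*m^2 - 1.09*m + 0.63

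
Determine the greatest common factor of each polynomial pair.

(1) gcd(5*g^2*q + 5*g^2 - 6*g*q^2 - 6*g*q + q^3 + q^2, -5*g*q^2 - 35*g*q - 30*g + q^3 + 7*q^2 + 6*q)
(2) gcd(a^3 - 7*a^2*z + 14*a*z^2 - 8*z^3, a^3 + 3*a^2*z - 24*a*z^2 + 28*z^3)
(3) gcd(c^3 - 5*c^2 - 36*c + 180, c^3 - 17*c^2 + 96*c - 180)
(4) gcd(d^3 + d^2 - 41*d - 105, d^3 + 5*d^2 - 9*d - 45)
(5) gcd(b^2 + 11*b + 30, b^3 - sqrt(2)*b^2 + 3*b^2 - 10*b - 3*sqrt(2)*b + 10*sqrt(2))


(1) = gcd((-5*g + q)*(-g + q)*(q + 1), (-5*g + q)*(q + 1)*(q + 6)) = -5*g*q - 5*g + q^2 + q
(2) = gcd((a - 4*z)*(a - 2*z)*(a - z), (a - 2*z)^2*(a + 7*z)) = -a + 2*z
(3) = gcd((c - 6)*(c - 5)*(c + 6), (c - 6)^2*(c - 5)) = c^2 - 11*c + 30
(4) = d^2 + 8*d + 15
(5) = b + 5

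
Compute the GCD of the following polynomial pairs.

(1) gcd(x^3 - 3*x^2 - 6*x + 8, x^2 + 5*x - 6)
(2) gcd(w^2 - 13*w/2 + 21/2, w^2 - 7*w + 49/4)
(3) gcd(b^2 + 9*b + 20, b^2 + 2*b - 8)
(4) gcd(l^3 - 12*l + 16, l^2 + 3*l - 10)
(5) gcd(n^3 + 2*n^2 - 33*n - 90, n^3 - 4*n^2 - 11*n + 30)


(1) = x - 1
(2) = w - 7/2
(3) = gcd((b + 4)*(b + 5), (b - 2)*(b + 4)) = b + 4
(4) = gcd((l - 2)^2*(l + 4), (l - 2)*(l + 5)) = l - 2
(5) = gcd((n - 6)*(n + 3)*(n + 5), (n - 5)*(n - 2)*(n + 3)) = n + 3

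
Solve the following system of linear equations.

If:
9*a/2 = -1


Then:
a = -2/9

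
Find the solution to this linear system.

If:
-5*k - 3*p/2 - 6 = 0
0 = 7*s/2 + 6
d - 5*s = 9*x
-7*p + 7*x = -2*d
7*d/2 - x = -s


Then:
d = 48/61
k = -3372/2135
p = 540/427
s = -12/7
x = 444/427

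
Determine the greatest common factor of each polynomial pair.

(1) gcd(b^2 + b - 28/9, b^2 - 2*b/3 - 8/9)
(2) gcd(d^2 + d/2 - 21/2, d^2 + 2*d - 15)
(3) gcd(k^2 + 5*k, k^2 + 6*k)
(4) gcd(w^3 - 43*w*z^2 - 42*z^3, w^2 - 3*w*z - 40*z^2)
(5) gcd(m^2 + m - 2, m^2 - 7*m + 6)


(1) = gcd((b - 4/3)*(b + 7/3), (b - 4/3)*(b + 2/3)) = b - 4/3
(2) = gcd((d - 3)*(d + 7/2), (d - 3)*(d + 5)) = d - 3
(3) = k
(4) = 1
(5) = m - 1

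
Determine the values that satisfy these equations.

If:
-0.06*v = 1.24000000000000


Then:
v = -20.67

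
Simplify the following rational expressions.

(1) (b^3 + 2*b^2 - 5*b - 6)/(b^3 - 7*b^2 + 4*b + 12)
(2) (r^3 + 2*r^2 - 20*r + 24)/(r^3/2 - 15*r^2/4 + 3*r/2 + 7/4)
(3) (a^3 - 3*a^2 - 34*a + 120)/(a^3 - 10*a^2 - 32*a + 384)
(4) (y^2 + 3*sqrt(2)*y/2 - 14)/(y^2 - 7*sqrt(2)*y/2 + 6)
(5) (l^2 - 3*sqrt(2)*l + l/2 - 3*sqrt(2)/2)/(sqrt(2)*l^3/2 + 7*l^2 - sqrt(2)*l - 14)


(1) = (b + 3)/(b - 6)
(2) = (4*r^3 + 8*r^2 - 80*r + 96)/(2*r^3 - 15*r^2 + 6*r + 7)
(3) = (a^2 - 9*a + 20)/(a^2 - 16*a + 64)
(4) = (4*y + 14*sqrt(2))/(4*y - 6*sqrt(2))
(5) = (4*l^2 + l*(2 - 12*sqrt(2)) - 6*sqrt(2))/(2*sqrt(2)*l^3 + 28*l^2 - 4*sqrt(2)*l - 56)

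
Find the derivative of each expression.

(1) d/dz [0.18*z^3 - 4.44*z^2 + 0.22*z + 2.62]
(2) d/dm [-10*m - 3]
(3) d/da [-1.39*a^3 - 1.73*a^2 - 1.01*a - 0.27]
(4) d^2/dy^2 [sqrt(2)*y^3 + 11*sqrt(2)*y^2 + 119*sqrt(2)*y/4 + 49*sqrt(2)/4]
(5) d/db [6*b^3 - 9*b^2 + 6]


(1) = 0.54*z^2 - 8.88*z + 0.22
(2) = -10
(3) = -4.17*a^2 - 3.46*a - 1.01
(4) = sqrt(2)*(6*y + 22)
(5) = 18*b*(b - 1)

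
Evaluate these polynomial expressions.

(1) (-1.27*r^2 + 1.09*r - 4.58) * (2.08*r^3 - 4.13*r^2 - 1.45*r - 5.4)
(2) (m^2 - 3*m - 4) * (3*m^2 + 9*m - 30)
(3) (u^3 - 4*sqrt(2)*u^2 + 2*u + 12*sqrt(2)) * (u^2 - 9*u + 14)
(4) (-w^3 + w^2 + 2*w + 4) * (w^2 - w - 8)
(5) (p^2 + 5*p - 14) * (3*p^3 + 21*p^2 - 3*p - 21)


(1) = -2.6416*r^5 + 7.5123*r^4 - 12.1866*r^3 + 24.1929*r^2 + 0.755*r + 24.732
(2) = 3*m^4 - 69*m^2 + 54*m + 120
(3) = u^5 - 9*u^4 - 4*sqrt(2)*u^4 + 16*u^3 + 36*sqrt(2)*u^3 - 44*sqrt(2)*u^2 - 18*u^2 - 108*sqrt(2)*u + 28*u + 168*sqrt(2)
(4) = -w^5 + 2*w^4 + 9*w^3 - 6*w^2 - 20*w - 32
(5) = 3*p^5 + 36*p^4 + 60*p^3 - 330*p^2 - 63*p + 294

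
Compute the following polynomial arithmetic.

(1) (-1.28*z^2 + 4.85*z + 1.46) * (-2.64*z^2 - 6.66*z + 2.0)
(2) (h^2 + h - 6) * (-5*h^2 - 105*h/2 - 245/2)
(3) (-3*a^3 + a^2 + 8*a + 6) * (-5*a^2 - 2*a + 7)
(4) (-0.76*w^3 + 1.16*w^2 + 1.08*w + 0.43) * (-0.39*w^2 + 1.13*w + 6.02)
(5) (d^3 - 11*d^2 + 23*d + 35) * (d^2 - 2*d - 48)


(1) = 3.3792*z^4 - 4.2792*z^3 - 38.7154*z^2 - 0.0236*z + 2.92
(2) = -5*h^4 - 115*h^3/2 - 145*h^2 + 385*h/2 + 735
(3) = 15*a^5 + a^4 - 63*a^3 - 39*a^2 + 44*a + 42
(4) = 0.2964*w^5 - 1.3112*w^4 - 3.6856*w^3 + 8.0359*w^2 + 6.9875*w + 2.5886
(5) = d^5 - 13*d^4 - 3*d^3 + 517*d^2 - 1174*d - 1680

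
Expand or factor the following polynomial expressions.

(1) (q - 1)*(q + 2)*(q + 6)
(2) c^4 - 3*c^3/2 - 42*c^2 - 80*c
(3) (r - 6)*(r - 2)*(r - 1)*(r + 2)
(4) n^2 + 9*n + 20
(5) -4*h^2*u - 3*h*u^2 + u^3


(1) = q^3 + 7*q^2 + 4*q - 12
(2) = c*(c - 8)*(c + 5/2)*(c + 4)
(3) = r^4 - 7*r^3 + 2*r^2 + 28*r - 24
(4) = (n + 4)*(n + 5)
(5) = u*(-4*h + u)*(h + u)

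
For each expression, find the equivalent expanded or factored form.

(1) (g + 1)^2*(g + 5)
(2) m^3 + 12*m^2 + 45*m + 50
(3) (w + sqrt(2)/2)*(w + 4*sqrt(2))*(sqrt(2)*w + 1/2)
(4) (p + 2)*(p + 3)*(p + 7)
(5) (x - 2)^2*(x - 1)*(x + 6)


(1) = g^3 + 7*g^2 + 11*g + 5
(2) = (m + 2)*(m + 5)^2
(3) = sqrt(2)*w^3 + 19*w^2/2 + 25*sqrt(2)*w/4 + 2
(4) = p^3 + 12*p^2 + 41*p + 42
(5) = x^4 + x^3 - 22*x^2 + 44*x - 24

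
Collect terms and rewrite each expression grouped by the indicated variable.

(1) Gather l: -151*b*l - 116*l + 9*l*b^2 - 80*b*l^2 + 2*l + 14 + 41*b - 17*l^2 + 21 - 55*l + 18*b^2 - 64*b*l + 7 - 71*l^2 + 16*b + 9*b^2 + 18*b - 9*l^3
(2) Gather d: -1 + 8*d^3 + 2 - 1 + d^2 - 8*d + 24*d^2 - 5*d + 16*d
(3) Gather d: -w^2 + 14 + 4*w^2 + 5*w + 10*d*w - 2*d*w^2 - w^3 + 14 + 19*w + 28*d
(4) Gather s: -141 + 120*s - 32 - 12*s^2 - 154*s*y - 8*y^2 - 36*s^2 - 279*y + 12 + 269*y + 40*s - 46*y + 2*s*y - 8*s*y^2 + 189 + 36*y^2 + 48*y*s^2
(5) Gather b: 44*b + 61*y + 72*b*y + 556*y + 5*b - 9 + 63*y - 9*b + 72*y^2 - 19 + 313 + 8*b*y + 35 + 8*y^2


(1) = 27*b^2 + 75*b - 9*l^3 + l^2*(-80*b - 88) + l*(9*b^2 - 215*b - 169) + 42
(2) = 8*d^3 + 25*d^2 + 3*d
(3) = d*(-2*w^2 + 10*w + 28) - w^3 + 3*w^2 + 24*w + 28
(4) = s^2*(48*y - 48) + s*(-8*y^2 - 152*y + 160) + 28*y^2 - 56*y + 28
(5) = b*(80*y + 40) + 80*y^2 + 680*y + 320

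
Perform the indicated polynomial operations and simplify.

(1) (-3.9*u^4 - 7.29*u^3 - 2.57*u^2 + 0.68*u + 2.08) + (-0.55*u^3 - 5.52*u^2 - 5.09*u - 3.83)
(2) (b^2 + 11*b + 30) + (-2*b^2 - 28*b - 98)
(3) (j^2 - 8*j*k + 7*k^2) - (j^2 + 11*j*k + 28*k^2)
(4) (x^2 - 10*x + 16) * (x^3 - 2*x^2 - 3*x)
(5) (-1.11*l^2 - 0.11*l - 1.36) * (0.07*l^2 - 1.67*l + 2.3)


(1) = -3.9*u^4 - 7.84*u^3 - 8.09*u^2 - 4.41*u - 1.75
(2) = -b^2 - 17*b - 68
(3) = -19*j*k - 21*k^2
(4) = x^5 - 12*x^4 + 33*x^3 - 2*x^2 - 48*x
(5) = -0.0777*l^4 + 1.846*l^3 - 2.4645*l^2 + 2.0182*l - 3.128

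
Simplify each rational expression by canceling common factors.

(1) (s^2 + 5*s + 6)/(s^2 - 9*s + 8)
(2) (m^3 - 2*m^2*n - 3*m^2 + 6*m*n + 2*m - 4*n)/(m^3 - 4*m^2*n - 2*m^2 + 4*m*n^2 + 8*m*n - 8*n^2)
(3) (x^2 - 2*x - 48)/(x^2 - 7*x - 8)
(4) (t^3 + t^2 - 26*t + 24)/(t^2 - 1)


(1) = (s^2 + 5*s + 6)/(s^2 - 9*s + 8)
(2) = (m - 1)/(m - 2*n)
(3) = (x + 6)/(x + 1)
(4) = (t^2 + 2*t - 24)/(t + 1)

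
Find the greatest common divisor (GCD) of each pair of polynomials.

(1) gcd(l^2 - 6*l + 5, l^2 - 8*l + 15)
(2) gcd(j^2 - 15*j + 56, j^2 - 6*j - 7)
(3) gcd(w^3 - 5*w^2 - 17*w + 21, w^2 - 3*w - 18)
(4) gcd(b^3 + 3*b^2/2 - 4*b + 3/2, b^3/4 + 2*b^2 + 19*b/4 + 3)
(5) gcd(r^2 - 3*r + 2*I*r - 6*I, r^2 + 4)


(1) = l - 5
(2) = j - 7
(3) = w + 3
(4) = b + 3
(5) = r + 2*I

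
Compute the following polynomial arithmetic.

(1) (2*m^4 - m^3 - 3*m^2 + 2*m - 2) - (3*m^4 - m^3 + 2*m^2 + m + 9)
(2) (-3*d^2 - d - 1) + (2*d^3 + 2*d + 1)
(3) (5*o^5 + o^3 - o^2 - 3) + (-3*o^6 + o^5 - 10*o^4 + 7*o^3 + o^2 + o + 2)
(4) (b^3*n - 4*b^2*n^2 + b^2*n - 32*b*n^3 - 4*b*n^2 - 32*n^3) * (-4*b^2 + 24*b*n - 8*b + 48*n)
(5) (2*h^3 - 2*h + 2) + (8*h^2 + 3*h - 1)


(1) = -m^4 - 5*m^2 + m - 11
(2) = 2*d^3 - 3*d^2 + d
(3) = -3*o^6 + 6*o^5 - 10*o^4 + 8*o^3 + o - 1
(4) = -4*b^5*n + 40*b^4*n^2 - 12*b^4*n + 32*b^3*n^3 + 120*b^3*n^2 - 8*b^3*n - 768*b^2*n^4 + 96*b^2*n^3 + 80*b^2*n^2 - 2304*b*n^4 + 64*b*n^3 - 1536*n^4
(5) = 2*h^3 + 8*h^2 + h + 1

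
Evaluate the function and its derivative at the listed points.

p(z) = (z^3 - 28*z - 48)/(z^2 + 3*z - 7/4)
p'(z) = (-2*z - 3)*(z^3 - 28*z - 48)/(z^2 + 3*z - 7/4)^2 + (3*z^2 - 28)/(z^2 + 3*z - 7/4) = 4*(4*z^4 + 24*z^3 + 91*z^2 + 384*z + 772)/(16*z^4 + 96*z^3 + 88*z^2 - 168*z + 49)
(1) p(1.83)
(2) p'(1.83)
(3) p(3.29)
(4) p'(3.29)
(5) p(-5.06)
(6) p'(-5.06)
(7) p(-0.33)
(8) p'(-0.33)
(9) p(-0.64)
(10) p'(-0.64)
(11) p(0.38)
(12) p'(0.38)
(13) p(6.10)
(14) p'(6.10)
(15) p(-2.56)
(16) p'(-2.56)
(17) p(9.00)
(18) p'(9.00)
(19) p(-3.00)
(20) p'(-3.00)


(1) = -13.13
(2) = 9.81
(3) = -5.52
(4) = 3.03
(5) = -4.14
(6) = 2.23
(7) = 14.75
(8) = 23.63
(9) = 9.31
(10) = 13.12
(11) = 125.83
(12) = 1075.34
(13) = 0.15
(14) = 1.51
(15) = -2.40
(16) = 4.67
(17) = 4.04
(18) = 1.23
(19) = -5.14
(20) = 9.39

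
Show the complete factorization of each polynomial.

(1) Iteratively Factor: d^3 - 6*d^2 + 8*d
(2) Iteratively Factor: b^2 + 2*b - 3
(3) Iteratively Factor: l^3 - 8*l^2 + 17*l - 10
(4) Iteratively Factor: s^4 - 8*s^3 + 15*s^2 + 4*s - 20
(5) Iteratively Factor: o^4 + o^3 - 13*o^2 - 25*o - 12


(1) = (d)*(d^2 - 6*d + 8) = d*(d - 2)*(d - 4)
(2) = (b - 1)*(b + 3)
(3) = (l - 2)*(l^2 - 6*l + 5) = (l - 5)*(l - 2)*(l - 1)
(4) = (s + 1)*(s^3 - 9*s^2 + 24*s - 20) = (s - 5)*(s + 1)*(s^2 - 4*s + 4) = (s - 5)*(s - 2)*(s + 1)*(s - 2)
(5) = (o + 1)*(o^3 - 13*o - 12) = (o - 4)*(o + 1)*(o^2 + 4*o + 3) = (o - 4)*(o + 1)^2*(o + 3)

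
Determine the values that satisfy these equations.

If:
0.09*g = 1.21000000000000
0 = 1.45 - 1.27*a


Then:
a = 1.14
g = 13.44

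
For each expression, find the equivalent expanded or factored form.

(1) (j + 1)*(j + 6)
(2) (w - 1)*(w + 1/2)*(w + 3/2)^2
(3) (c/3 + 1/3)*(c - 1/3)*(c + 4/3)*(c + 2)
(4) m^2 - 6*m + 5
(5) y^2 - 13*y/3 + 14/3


(1) = j^2 + 7*j + 6
(2) = w^4 + 5*w^3/2 + w^2/4 - 21*w/8 - 9/8
(3) = c^4/3 + 4*c^3/3 + 41*c^2/27 + 2*c/9 - 8/27
(4) = (m - 5)*(m - 1)
(5) = (y - 7/3)*(y - 2)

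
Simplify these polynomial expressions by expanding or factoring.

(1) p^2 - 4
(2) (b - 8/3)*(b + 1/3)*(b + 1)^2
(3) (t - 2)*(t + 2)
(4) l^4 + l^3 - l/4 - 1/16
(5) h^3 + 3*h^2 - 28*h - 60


(1) = (p - 2)*(p + 2)
(2) = b^4 - b^3/3 - 41*b^2/9 - 37*b/9 - 8/9
(3) = t^2 - 4
(4) = (l - 1/2)*(l + 1/2)^3
(5) = (h - 5)*(h + 2)*(h + 6)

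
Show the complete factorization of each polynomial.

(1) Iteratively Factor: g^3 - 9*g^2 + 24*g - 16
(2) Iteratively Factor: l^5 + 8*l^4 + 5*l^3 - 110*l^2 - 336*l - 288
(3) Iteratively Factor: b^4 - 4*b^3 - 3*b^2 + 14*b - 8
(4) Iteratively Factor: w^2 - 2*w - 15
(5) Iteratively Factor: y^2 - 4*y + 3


(1) = (g - 1)*(g^2 - 8*g + 16) = (g - 4)*(g - 1)*(g - 4)
(2) = (l + 3)*(l^4 + 5*l^3 - 10*l^2 - 80*l - 96) = (l + 3)^2*(l^3 + 2*l^2 - 16*l - 32) = (l + 2)*(l + 3)^2*(l^2 - 16) = (l - 4)*(l + 2)*(l + 3)^2*(l + 4)
(3) = (b + 2)*(b^3 - 6*b^2 + 9*b - 4) = (b - 1)*(b + 2)*(b^2 - 5*b + 4) = (b - 4)*(b - 1)*(b + 2)*(b - 1)
(4) = (w - 5)*(w + 3)
(5) = (y - 3)*(y - 1)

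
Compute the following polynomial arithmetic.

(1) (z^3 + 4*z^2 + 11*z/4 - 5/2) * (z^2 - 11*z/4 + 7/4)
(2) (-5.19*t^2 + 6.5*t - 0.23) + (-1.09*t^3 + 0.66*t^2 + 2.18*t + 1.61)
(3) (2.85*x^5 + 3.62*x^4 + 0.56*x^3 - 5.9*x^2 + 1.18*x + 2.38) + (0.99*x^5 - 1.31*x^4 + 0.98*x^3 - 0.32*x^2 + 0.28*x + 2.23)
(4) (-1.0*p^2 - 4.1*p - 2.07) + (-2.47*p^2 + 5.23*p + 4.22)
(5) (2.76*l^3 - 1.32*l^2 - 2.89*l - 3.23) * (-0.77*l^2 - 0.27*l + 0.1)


(1) = z^5 + 5*z^4/4 - 13*z^3/2 - 49*z^2/16 + 187*z/16 - 35/8
(2) = -1.09*t^3 - 4.53*t^2 + 8.68*t + 1.38
(3) = 3.84*x^5 + 2.31*x^4 + 1.54*x^3 - 6.22*x^2 + 1.46*x + 4.61
(4) = -3.47*p^2 + 1.13*p + 2.15
(5) = -2.1252*l^5 + 0.2712*l^4 + 2.8577*l^3 + 3.1354*l^2 + 0.5831*l - 0.323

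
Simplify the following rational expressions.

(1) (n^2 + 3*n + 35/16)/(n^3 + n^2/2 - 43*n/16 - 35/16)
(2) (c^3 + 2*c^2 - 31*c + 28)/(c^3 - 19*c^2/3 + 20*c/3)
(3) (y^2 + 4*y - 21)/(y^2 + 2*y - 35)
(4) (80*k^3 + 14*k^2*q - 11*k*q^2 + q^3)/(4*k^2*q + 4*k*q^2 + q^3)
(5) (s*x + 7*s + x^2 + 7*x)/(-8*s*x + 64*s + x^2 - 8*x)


(1) = (4*n + 7)/(4*n^2 - 3*n - 7)
(2) = (3*c^3 + 6*c^2 - 93*c + 84)/(3*c^3 - 19*c^2 + 20*c)
(3) = (y - 3)/(y - 5)
(4) = (40*k^2 - 13*k*q + q^2)/(2*k*q + q^2)
(5) = (s*x + 7*s + x^2 + 7*x)/(-8*s*x + 64*s + x^2 - 8*x)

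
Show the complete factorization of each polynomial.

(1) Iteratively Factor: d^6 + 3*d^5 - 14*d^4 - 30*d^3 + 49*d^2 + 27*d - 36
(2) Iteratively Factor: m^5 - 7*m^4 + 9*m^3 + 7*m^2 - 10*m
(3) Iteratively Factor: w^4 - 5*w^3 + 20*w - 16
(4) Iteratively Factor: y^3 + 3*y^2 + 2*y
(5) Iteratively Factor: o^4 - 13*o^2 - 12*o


(1) = (d + 3)*(d^5 - 14*d^3 + 12*d^2 + 13*d - 12) = (d - 3)*(d + 3)*(d^4 + 3*d^3 - 5*d^2 - 3*d + 4) = (d - 3)*(d + 3)*(d + 4)*(d^3 - d^2 - d + 1) = (d - 3)*(d - 1)*(d + 3)*(d + 4)*(d^2 - 1) = (d - 3)*(d - 1)^2*(d + 3)*(d + 4)*(d + 1)
(2) = (m - 2)*(m^4 - 5*m^3 - m^2 + 5*m) = m*(m - 2)*(m^3 - 5*m^2 - m + 5) = m*(m - 2)*(m - 1)*(m^2 - 4*m - 5) = m*(m - 5)*(m - 2)*(m - 1)*(m + 1)
(3) = (w - 4)*(w^3 - w^2 - 4*w + 4) = (w - 4)*(w + 2)*(w^2 - 3*w + 2) = (w - 4)*(w - 1)*(w + 2)*(w - 2)
(4) = (y)*(y^2 + 3*y + 2) = y*(y + 2)*(y + 1)
(5) = (o - 4)*(o^3 + 4*o^2 + 3*o) = (o - 4)*(o + 3)*(o^2 + o) = (o - 4)*(o + 1)*(o + 3)*(o)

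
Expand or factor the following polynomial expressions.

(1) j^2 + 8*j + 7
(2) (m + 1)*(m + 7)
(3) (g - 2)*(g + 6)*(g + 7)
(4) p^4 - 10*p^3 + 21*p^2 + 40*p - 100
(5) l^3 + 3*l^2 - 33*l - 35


(1) = (j + 1)*(j + 7)
(2) = m^2 + 8*m + 7
(3) = g^3 + 11*g^2 + 16*g - 84
(4) = (p - 5)^2*(p - 2)*(p + 2)
(5) = (l - 5)*(l + 1)*(l + 7)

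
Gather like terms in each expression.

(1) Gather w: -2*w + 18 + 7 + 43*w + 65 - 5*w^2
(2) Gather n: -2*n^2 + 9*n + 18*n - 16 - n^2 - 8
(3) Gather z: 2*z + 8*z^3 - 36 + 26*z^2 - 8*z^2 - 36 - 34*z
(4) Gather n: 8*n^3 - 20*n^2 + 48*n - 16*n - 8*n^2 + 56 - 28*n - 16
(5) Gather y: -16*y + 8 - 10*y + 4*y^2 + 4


(1) = -5*w^2 + 41*w + 90
(2) = -3*n^2 + 27*n - 24
(3) = 8*z^3 + 18*z^2 - 32*z - 72
(4) = 8*n^3 - 28*n^2 + 4*n + 40
(5) = 4*y^2 - 26*y + 12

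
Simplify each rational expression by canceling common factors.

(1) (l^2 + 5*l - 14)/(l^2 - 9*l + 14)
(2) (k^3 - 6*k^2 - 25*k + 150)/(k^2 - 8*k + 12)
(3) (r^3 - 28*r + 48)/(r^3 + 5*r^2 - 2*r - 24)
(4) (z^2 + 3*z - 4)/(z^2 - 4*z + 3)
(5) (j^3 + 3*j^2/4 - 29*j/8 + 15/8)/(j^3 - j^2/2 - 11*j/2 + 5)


(1) = (l + 7)/(l - 7)
(2) = (k^2 - 25)/(k - 2)
(3) = (r^2 + 2*r - 24)/(r^2 + 7*r + 12)
(4) = (z + 4)/(z - 3)
(5) = (4*j - 3)/(4*j - 8)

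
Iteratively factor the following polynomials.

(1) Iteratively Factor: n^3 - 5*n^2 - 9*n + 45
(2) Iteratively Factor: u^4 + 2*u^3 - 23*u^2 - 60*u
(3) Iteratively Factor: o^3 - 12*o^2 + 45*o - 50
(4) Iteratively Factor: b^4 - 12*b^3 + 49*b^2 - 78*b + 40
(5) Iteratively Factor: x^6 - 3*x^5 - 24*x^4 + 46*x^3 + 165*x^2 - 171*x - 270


(1) = (n - 3)*(n^2 - 2*n - 15) = (n - 3)*(n + 3)*(n - 5)
(2) = (u - 5)*(u^3 + 7*u^2 + 12*u) = (u - 5)*(u + 4)*(u^2 + 3*u) = (u - 5)*(u + 3)*(u + 4)*(u)
(3) = (o - 2)*(o^2 - 10*o + 25) = (o - 5)*(o - 2)*(o - 5)
(4) = (b - 2)*(b^3 - 10*b^2 + 29*b - 20) = (b - 2)*(b - 1)*(b^2 - 9*b + 20) = (b - 5)*(b - 2)*(b - 1)*(b - 4)
(5) = (x + 1)*(x^5 - 4*x^4 - 20*x^3 + 66*x^2 + 99*x - 270) = (x - 3)*(x + 1)*(x^4 - x^3 - 23*x^2 - 3*x + 90) = (x - 3)*(x - 2)*(x + 1)*(x^3 + x^2 - 21*x - 45) = (x - 3)*(x - 2)*(x + 1)*(x + 3)*(x^2 - 2*x - 15) = (x - 5)*(x - 3)*(x - 2)*(x + 1)*(x + 3)*(x + 3)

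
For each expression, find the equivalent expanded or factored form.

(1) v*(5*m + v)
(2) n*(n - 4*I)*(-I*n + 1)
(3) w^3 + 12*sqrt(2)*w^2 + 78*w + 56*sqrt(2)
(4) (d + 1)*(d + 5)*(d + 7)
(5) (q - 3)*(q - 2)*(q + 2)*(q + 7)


(1) = 5*m*v + v^2
(2) = -I*n^3 - 3*n^2 - 4*I*n
(3) = (w + sqrt(2))*(w + 4*sqrt(2))*(w + 7*sqrt(2))
(4) = d^3 + 13*d^2 + 47*d + 35
(5) = q^4 + 4*q^3 - 25*q^2 - 16*q + 84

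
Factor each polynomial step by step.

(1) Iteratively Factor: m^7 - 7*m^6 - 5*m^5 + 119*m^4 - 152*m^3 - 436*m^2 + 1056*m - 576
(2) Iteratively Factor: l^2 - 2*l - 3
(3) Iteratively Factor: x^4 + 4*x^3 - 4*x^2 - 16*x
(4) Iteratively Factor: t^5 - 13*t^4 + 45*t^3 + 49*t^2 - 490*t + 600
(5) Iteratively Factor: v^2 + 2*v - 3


(1) = (m - 2)*(m^6 - 5*m^5 - 15*m^4 + 89*m^3 + 26*m^2 - 384*m + 288) = (m - 2)*(m + 3)*(m^5 - 8*m^4 + 9*m^3 + 62*m^2 - 160*m + 96) = (m - 2)^2*(m + 3)*(m^4 - 6*m^3 - 3*m^2 + 56*m - 48) = (m - 4)*(m - 2)^2*(m + 3)*(m^3 - 2*m^2 - 11*m + 12) = (m - 4)^2*(m - 2)^2*(m + 3)*(m^2 + 2*m - 3) = (m - 4)^2*(m - 2)^2*(m - 1)*(m + 3)*(m + 3)
(2) = (l + 1)*(l - 3)
(3) = (x + 2)*(x^3 + 2*x^2 - 8*x) = (x - 2)*(x + 2)*(x^2 + 4*x) = (x - 2)*(x + 2)*(x + 4)*(x)
(4) = (t - 2)*(t^4 - 11*t^3 + 23*t^2 + 95*t - 300) = (t - 5)*(t - 2)*(t^3 - 6*t^2 - 7*t + 60) = (t - 5)*(t - 4)*(t - 2)*(t^2 - 2*t - 15) = (t - 5)*(t - 4)*(t - 2)*(t + 3)*(t - 5)
(5) = (v - 1)*(v + 3)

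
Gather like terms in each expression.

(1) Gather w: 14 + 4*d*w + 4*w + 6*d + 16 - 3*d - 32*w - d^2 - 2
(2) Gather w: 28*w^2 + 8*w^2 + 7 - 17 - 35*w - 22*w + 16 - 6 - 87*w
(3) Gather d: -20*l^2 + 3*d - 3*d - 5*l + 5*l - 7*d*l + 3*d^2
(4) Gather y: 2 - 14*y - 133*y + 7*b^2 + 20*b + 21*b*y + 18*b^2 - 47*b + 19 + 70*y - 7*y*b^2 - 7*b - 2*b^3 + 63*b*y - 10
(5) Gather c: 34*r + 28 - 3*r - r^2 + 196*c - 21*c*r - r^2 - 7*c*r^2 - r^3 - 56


(1) = -d^2 + 3*d + w*(4*d - 28) + 28
(2) = 36*w^2 - 144*w
(3) = 3*d^2 - 7*d*l - 20*l^2
(4) = -2*b^3 + 25*b^2 - 34*b + y*(-7*b^2 + 84*b - 77) + 11
(5) = c*(-7*r^2 - 21*r + 196) - r^3 - 2*r^2 + 31*r - 28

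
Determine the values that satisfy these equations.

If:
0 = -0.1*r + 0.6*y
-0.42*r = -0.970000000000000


Then:
r = 2.31
y = 0.38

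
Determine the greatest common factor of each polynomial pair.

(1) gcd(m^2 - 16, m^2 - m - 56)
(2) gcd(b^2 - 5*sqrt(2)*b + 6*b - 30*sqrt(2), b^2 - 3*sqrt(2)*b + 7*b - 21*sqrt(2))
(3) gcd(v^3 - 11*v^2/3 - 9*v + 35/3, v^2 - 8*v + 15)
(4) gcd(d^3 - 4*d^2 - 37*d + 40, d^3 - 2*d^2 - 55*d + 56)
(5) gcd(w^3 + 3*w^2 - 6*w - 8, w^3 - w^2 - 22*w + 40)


(1) = 1
(2) = gcd((b + 6)*(b - 5*sqrt(2)), (b + 7)*(b - 3*sqrt(2))) = 1
(3) = gcd((v - 5)*(v - 1)*(v + 7/3), (v - 5)*(v - 3)) = v - 5
(4) = d^2 - 9*d + 8
(5) = gcd((w - 2)*(w + 1)*(w + 4), (w - 4)*(w - 2)*(w + 5)) = w - 2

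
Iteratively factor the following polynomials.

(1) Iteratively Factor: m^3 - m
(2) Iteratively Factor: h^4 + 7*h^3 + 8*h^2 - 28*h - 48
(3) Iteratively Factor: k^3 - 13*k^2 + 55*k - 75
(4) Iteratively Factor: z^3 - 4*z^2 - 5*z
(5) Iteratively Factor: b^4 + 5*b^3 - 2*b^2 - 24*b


(1) = (m + 1)*(m^2 - m) = m*(m + 1)*(m - 1)
(2) = (h + 2)*(h^3 + 5*h^2 - 2*h - 24) = (h - 2)*(h + 2)*(h^2 + 7*h + 12) = (h - 2)*(h + 2)*(h + 3)*(h + 4)
(3) = (k - 5)*(k^2 - 8*k + 15) = (k - 5)^2*(k - 3)
(4) = (z + 1)*(z^2 - 5*z) = z*(z + 1)*(z - 5)
(5) = (b + 4)*(b^3 + b^2 - 6*b) = (b - 2)*(b + 4)*(b^2 + 3*b) = (b - 2)*(b + 3)*(b + 4)*(b)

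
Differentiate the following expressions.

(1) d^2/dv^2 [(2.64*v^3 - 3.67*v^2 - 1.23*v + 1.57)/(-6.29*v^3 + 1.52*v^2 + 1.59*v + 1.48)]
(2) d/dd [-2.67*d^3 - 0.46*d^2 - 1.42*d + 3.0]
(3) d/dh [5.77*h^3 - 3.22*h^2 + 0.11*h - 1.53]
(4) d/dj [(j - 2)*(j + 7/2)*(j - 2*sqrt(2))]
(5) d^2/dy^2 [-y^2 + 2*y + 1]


(1) = (239.91947*v^6 + 133.565634*v^5 - 890.637582*v^4 + 729.55049*v^3 + 123.039306*v^2 - 161.756904*v + 9.414174)/(248.858189*v^9 - 180.412296*v^8 - 145.123509*v^7 - 87.96638*v^6 + 121.584543*v^5 + 67.023456*v^4 + 15.851985*v^3 - 21.212988*v^2 - 10.448208*v - 3.241792)
(2) = -8.01*d^2 - 0.92*d - 1.42
(3) = 17.31*h^2 - 6.44*h + 0.11
(4) = 3*j^2 - 4*sqrt(2)*j + 3*j - 7 - 3*sqrt(2)
(5) = -2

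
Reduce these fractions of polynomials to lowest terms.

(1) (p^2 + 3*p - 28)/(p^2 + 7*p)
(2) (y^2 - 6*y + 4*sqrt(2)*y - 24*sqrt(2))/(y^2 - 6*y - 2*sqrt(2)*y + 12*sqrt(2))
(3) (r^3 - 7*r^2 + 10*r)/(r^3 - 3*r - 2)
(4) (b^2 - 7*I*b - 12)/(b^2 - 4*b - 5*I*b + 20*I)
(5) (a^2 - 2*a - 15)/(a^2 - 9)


(1) = (p - 4)/p
(2) = (y + 4*sqrt(2))/(y - 2*sqrt(2))
(3) = (r^2 - 5*r)/(r^2 + 2*r + 1)
(4) = (b^2 - 7*I*b - 12)/(b^2 + b*(-4 - 5*I) + 20*I)
(5) = (a - 5)/(a - 3)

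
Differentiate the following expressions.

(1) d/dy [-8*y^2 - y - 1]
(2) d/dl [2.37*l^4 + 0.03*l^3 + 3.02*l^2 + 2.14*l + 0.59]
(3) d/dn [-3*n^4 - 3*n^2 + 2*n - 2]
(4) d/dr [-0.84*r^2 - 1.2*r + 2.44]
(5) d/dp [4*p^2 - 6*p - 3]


(1) = -16*y - 1
(2) = 9.48*l^3 + 0.09*l^2 + 6.04*l + 2.14
(3) = -12*n^3 - 6*n + 2
(4) = -1.68*r - 1.2
(5) = 8*p - 6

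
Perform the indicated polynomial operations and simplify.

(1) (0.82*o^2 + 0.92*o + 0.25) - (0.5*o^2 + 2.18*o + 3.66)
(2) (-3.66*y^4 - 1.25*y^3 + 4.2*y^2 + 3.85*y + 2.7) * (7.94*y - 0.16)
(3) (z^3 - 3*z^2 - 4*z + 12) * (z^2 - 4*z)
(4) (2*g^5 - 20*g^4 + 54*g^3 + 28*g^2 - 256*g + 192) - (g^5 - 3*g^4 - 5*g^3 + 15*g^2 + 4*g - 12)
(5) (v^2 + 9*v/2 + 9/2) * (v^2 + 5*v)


(1) = 0.32*o^2 - 1.26*o - 3.41
(2) = -29.0604*y^5 - 9.3394*y^4 + 33.548*y^3 + 29.897*y^2 + 20.822*y - 0.432
(3) = z^5 - 7*z^4 + 8*z^3 + 28*z^2 - 48*z
(4) = g^5 - 17*g^4 + 59*g^3 + 13*g^2 - 260*g + 204
(5) = v^4 + 19*v^3/2 + 27*v^2 + 45*v/2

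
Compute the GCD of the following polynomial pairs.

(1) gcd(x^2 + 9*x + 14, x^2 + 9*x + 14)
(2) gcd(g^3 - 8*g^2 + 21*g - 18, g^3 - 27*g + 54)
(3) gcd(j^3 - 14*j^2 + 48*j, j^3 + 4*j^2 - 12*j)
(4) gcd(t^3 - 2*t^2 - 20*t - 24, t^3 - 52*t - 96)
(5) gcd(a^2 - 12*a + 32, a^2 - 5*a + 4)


(1) = gcd((x + 2)*(x + 7), (x + 2)*(x + 7)) = x^2 + 9*x + 14
(2) = gcd((g - 3)^2*(g - 2), (g - 3)^2*(g + 6)) = g^2 - 6*g + 9
(3) = j
(4) = t + 2
(5) = gcd((a - 8)*(a - 4), (a - 4)*(a - 1)) = a - 4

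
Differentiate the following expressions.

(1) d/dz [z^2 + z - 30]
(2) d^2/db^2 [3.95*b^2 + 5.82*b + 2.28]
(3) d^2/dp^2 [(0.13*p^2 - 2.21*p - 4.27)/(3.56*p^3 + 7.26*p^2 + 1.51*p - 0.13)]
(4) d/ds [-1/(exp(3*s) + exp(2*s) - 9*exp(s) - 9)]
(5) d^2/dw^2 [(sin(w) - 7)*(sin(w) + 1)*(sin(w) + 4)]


(1) = 2*z + 1
(2) = 7.90000000000000
(3) = (3.295136*p^6 - 168.051936*p^5 - 996.300888*p^4 - 1976.986812*p^3 - 1499.628876*p^2 - 305.233536*p - 28.395358)/(45.118016*p^9 + 276.031008*p^8 + 620.328576*p^7 + 611.875608*p^6 + 242.957328*p^5 + 24.911646*p^4 - 4.927385*p^3 - 0.521157*p^2 + 0.076557*p - 0.002197)
(4) = (3*exp(2*s) + 2*exp(s) - 9)*exp(s)/(exp(3*s) + exp(2*s) - 9*exp(s) - 9)^2
(5) = -9*sin(w)^3 + 8*sin(w)^2 + 37*sin(w) - 4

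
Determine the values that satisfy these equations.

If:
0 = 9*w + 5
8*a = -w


Then:
a = 5/72
w = -5/9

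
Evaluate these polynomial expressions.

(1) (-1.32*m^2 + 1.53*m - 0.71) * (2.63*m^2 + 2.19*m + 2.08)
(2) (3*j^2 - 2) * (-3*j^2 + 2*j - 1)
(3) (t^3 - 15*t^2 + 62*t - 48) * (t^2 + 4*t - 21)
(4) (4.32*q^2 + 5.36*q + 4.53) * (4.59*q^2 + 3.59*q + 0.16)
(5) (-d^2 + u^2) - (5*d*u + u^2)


(1) = -3.4716*m^4 + 1.1331*m^3 - 1.2622*m^2 + 1.6275*m - 1.4768
(2) = -9*j^4 + 6*j^3 + 3*j^2 - 4*j + 2
(3) = t^5 - 11*t^4 - 19*t^3 + 515*t^2 - 1494*t + 1008
(4) = 19.8288*q^4 + 40.1112*q^3 + 40.7263*q^2 + 17.1203*q + 0.7248
(5) = -d^2 - 5*d*u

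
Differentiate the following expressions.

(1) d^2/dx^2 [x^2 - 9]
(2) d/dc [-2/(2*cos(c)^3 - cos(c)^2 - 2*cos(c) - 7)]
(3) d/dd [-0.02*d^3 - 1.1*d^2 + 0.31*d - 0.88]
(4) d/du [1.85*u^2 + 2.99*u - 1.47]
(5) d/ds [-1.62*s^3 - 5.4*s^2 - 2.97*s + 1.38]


(1) = 2
(2) = 4*(-3*cos(c)^2 + cos(c) + 1)*sin(c)/(2*sin(c)^2*cos(c) - sin(c)^2 + 8)^2
(3) = -0.06*d^2 - 2.2*d + 0.31
(4) = 3.7*u + 2.99
(5) = -4.86*s^2 - 10.8*s - 2.97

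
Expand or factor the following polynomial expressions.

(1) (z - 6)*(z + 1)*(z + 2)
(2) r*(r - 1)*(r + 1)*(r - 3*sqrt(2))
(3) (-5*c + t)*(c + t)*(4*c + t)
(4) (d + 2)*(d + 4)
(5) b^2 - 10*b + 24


(1) = z^3 - 3*z^2 - 16*z - 12
(2) = r^4 - 3*sqrt(2)*r^3 - r^2 + 3*sqrt(2)*r
(3) = -20*c^3 - 21*c^2*t + t^3
(4) = d^2 + 6*d + 8
(5) = (b - 6)*(b - 4)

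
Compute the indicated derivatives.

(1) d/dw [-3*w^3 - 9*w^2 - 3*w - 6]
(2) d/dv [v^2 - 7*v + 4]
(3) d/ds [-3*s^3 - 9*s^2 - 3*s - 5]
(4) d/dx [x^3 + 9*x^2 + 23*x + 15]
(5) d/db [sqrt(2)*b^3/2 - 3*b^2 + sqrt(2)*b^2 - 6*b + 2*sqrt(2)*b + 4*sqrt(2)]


(1) = -9*w^2 - 18*w - 3
(2) = 2*v - 7
(3) = -9*s^2 - 18*s - 3
(4) = 3*x^2 + 18*x + 23
(5) = 3*sqrt(2)*b^2/2 - 6*b + 2*sqrt(2)*b - 6 + 2*sqrt(2)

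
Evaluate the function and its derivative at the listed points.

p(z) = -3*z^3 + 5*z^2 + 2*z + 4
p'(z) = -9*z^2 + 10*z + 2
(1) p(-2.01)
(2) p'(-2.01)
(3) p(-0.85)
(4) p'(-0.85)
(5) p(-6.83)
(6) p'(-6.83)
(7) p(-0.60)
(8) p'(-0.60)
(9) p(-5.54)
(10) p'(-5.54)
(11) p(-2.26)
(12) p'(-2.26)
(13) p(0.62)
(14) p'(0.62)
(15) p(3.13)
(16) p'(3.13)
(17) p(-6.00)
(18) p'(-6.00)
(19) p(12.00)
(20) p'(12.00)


(1) = 44.54
(2) = -54.46
(3) = 7.75
(4) = -13.00
(5) = 1179.42
(6) = -486.14
(7) = 5.25
(8) = -7.24
(9) = 656.47
(10) = -329.62
(11) = 59.65
(12) = -66.57
(13) = 6.45
(14) = 4.74
(15) = -32.75
(16) = -54.87
(17) = 820.00
(18) = -382.00
(19) = -4436.00
(20) = -1174.00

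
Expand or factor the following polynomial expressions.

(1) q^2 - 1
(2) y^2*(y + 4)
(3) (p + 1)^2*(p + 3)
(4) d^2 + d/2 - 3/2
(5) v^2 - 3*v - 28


(1) = (q - 1)*(q + 1)
(2) = y^3 + 4*y^2
(3) = p^3 + 5*p^2 + 7*p + 3
(4) = (d - 1)*(d + 3/2)
(5) = (v - 7)*(v + 4)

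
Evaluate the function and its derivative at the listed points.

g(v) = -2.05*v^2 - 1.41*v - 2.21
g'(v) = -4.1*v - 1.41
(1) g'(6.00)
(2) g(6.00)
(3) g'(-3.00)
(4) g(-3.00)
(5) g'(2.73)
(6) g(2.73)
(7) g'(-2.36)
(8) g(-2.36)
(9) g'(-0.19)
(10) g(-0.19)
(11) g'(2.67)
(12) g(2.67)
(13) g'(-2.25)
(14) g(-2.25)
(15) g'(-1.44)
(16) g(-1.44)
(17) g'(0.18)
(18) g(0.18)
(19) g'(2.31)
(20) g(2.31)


(1) = -26.01
(2) = -84.47
(3) = 10.89
(4) = -16.43
(5) = -12.60
(6) = -21.34
(7) = 8.27
(8) = -10.30
(9) = -0.63
(10) = -2.02
(11) = -12.36
(12) = -20.59
(13) = 7.81
(14) = -9.42
(15) = 4.49
(16) = -4.43
(17) = -2.15
(18) = -2.53
(19) = -10.88
(20) = -16.41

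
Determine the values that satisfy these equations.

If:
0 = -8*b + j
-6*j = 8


Then:
b = -1/6
j = -4/3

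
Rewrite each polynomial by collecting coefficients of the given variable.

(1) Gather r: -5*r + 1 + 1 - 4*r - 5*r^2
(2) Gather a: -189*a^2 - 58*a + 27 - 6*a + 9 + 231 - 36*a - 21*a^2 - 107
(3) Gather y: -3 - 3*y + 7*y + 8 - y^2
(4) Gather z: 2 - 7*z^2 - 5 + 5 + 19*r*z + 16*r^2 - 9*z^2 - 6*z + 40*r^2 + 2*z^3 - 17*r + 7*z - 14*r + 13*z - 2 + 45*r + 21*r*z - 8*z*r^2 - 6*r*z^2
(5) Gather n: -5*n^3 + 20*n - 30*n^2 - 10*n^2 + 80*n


(1) = -5*r^2 - 9*r + 2
(2) = -210*a^2 - 100*a + 160
(3) = -y^2 + 4*y + 5
(4) = 56*r^2 + 14*r + 2*z^3 + z^2*(-6*r - 16) + z*(-8*r^2 + 40*r + 14)
(5) = -5*n^3 - 40*n^2 + 100*n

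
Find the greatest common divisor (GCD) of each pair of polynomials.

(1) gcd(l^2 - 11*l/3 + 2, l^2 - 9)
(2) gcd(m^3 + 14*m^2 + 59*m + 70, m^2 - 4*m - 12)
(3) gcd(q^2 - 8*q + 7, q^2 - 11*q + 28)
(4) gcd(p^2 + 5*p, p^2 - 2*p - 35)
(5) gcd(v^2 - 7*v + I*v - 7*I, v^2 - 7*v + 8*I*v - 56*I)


(1) = gcd((l - 3)*(l - 2/3), (l - 3)*(l + 3)) = l - 3
(2) = gcd((m + 2)*(m + 5)*(m + 7), (m - 6)*(m + 2)) = m + 2
(3) = gcd((q - 7)*(q - 1), (q - 7)*(q - 4)) = q - 7
(4) = gcd(p*(p + 5), (p - 7)*(p + 5)) = p + 5
(5) = v - 7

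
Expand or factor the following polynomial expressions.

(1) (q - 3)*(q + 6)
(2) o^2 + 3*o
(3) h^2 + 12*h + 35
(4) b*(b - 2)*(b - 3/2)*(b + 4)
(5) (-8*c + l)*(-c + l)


(1) = q^2 + 3*q - 18
(2) = o*(o + 3)
(3) = (h + 5)*(h + 7)
(4) = b^4 + b^3/2 - 11*b^2 + 12*b
(5) = 8*c^2 - 9*c*l + l^2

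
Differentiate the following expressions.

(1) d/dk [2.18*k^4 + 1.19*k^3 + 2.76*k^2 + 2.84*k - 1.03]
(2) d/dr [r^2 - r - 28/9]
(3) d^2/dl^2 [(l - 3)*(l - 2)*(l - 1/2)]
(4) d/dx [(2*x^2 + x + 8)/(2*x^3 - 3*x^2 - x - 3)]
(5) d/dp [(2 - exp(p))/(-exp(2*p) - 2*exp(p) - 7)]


(1) = 8.72*k^3 + 3.57*k^2 + 5.52*k + 2.84
(2) = 2*r - 1
(3) = 6*l - 11
(4) = (-4*x^4 - 4*x^3 - 47*x^2 + 36*x + 5)/(4*x^6 - 12*x^5 + 5*x^4 - 6*x^3 + 19*x^2 + 6*x + 9)
(5) = (-2*(exp(p) - 2)*(exp(p) + 1) + exp(2*p) + 2*exp(p) + 7)*exp(p)/(exp(2*p) + 2*exp(p) + 7)^2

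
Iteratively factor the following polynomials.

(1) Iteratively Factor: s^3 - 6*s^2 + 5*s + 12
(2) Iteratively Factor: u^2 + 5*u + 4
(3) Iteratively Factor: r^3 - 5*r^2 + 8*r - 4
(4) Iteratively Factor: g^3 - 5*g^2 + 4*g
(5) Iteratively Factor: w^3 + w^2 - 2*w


(1) = (s + 1)*(s^2 - 7*s + 12) = (s - 4)*(s + 1)*(s - 3)
(2) = (u + 4)*(u + 1)
(3) = (r - 2)*(r^2 - 3*r + 2) = (r - 2)^2*(r - 1)
(4) = (g - 4)*(g^2 - g) = g*(g - 4)*(g - 1)
(5) = (w + 2)*(w^2 - w) = w*(w + 2)*(w - 1)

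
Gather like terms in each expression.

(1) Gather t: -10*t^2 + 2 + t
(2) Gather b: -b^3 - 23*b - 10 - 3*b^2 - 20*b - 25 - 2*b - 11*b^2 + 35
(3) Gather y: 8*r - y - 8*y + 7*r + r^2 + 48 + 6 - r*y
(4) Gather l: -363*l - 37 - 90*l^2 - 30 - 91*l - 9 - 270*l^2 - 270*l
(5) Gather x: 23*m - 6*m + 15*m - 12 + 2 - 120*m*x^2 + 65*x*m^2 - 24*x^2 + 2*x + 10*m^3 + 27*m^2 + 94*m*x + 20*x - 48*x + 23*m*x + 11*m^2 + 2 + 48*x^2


(1) = -10*t^2 + t + 2
(2) = -b^3 - 14*b^2 - 45*b
(3) = r^2 + 15*r + y*(-r - 9) + 54
(4) = -360*l^2 - 724*l - 76
(5) = 10*m^3 + 38*m^2 + 32*m + x^2*(24 - 120*m) + x*(65*m^2 + 117*m - 26) - 8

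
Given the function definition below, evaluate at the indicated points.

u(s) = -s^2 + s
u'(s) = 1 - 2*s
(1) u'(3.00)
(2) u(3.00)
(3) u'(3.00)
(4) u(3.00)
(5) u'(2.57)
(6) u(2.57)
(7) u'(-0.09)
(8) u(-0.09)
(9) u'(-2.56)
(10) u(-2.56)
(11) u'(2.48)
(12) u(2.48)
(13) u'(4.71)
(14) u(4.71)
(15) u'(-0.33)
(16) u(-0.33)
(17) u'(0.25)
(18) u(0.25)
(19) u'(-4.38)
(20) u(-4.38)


(1) = -5.00
(2) = -6.00
(3) = -5.00
(4) = -6.00
(5) = -4.14
(6) = -4.03
(7) = 1.18
(8) = -0.10
(9) = 6.12
(10) = -9.11
(11) = -3.96
(12) = -3.67
(13) = -8.42
(14) = -17.47
(15) = 1.66
(16) = -0.44
(17) = 0.50
(18) = 0.19
(19) = 9.76
(20) = -23.56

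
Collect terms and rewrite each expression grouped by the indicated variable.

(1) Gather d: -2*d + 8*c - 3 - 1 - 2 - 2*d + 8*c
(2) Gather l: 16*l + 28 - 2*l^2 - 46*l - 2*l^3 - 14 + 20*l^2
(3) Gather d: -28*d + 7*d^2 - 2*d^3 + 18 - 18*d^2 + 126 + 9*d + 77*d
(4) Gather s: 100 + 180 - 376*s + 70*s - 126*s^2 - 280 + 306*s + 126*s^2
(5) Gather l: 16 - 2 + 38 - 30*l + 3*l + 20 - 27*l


(1) = 16*c - 4*d - 6
(2) = -2*l^3 + 18*l^2 - 30*l + 14
(3) = -2*d^3 - 11*d^2 + 58*d + 144
(4) = 0
(5) = 72 - 54*l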